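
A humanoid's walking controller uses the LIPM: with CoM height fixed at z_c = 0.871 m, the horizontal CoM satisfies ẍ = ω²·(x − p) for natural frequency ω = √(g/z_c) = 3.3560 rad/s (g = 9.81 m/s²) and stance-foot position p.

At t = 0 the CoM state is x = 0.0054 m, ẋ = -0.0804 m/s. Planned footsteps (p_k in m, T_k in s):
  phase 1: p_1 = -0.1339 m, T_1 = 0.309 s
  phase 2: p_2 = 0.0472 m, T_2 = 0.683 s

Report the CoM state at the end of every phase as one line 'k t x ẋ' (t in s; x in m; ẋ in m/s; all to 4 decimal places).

1 0.3090 0.0577 0.4488
2 0.9920 0.7548 2.4163

phase 1: p=-0.1339, T=0.309, ωT=1.037004, cosh=1.587634, sinh=1.233119; start (x,ẋ)=(0.005400, -0.080400) → end (x,ẋ)=(0.057716, 0.448826)
phase 2: p=0.0472, T=0.683, ωT=2.292148, cosh=4.998611, sinh=4.897561; start (x,ẋ)=(0.057716, 0.448826) → end (x,ẋ)=(0.754755, 2.416342)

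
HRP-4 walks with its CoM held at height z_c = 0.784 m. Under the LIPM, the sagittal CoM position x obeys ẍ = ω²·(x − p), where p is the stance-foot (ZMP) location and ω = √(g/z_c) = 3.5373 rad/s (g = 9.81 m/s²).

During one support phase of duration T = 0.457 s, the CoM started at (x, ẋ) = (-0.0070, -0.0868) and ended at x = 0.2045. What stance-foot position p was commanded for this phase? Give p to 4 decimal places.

p = -0.1745

ωT = 3.5373·0.457 = 1.616546; cosh(ωT) = 2.617125, sinh(ωT) = 2.418542
x(T) = p + (x₀−p)·cosh(ωT) + (ẋ₀/ω)·sinh(ωT) ⇒ p·(1 − cosh) = x(T) − x₀·cosh − (ẋ₀/ω)·sinh
numerator   = 0.2045 − (-0.0070)·2.617125 − (-0.0868/3.5373)·2.418542 = 0.282167
denominator = 1 − 2.617125 = -1.617125
p = 0.282167 / -1.617125 = -0.1745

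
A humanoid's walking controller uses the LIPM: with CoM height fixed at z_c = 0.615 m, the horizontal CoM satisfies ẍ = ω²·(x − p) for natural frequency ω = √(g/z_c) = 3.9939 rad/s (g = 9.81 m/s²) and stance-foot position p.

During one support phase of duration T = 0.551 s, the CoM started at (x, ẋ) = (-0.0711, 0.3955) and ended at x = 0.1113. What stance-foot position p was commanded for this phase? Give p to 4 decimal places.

ωT = 3.9939·0.551 = 2.200639; cosh(ωT) = 4.570757, sinh(ωT) = 4.460025
x(T) = p + (x₀−p)·cosh(ωT) + (ẋ₀/ω)·sinh(ωT) ⇒ p·(1 − cosh) = x(T) − x₀·cosh − (ẋ₀/ω)·sinh
numerator   = 0.1113 − (-0.0711)·4.570757 − (0.3955/3.9939)·4.460025 = -0.005378
denominator = 1 − 4.570757 = -3.570757
p = -0.005378 / -3.570757 = 0.0015

p = 0.0015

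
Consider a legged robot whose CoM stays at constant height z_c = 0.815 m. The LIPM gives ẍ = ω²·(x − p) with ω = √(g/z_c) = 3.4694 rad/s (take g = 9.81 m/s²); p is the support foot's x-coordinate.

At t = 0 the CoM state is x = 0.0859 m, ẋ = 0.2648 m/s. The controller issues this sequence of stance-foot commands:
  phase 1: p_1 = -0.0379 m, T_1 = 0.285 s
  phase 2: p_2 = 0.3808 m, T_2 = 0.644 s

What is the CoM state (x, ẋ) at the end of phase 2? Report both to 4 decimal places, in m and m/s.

phase 1: p=-0.0379, T=0.285, ωT=0.988779, cosh=1.529991, sinh=1.157960; start (x,ẋ)=(0.085900, 0.264800) → end (x,ẋ)=(0.239893, 0.902499)
phase 2: p=0.3808, T=0.644, ωT=2.234294, cosh=4.723475, sinh=4.616407; start (x,ẋ)=(0.239893, 0.902499) → end (x,ẋ)=(0.916103, 2.006149)

x = 0.9161, ẋ = 2.0061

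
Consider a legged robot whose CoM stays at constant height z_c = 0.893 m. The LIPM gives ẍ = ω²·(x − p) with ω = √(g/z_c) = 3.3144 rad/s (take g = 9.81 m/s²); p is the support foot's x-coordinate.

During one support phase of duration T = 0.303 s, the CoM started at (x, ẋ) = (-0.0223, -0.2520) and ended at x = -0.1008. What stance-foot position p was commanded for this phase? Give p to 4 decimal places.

ωT = 3.3144·0.303 = 1.004263; cosh(ωT) = 1.548105, sinh(ωT) = 1.181790
x(T) = p + (x₀−p)·cosh(ωT) + (ẋ₀/ω)·sinh(ωT) ⇒ p·(1 − cosh) = x(T) − x₀·cosh − (ẋ₀/ω)·sinh
numerator   = -0.1008 − (-0.0223)·1.548105 − (-0.2520/3.3144)·1.181790 = 0.023576
denominator = 1 − 1.548105 = -0.548105
p = 0.023576 / -0.548105 = -0.0430

p = -0.0430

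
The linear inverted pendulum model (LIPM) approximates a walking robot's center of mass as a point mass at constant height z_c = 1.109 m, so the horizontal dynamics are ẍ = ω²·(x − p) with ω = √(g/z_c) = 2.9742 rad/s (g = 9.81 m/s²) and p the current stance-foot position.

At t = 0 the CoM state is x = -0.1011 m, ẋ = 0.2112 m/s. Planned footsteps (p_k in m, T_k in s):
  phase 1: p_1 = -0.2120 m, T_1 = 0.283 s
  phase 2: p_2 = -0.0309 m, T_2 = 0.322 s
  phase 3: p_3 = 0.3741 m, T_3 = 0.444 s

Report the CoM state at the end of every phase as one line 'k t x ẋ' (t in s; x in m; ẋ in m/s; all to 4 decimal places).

1 0.2830 0.0076 0.6021
2 0.6050 0.2516 1.0274
3 1.0490 0.7291 1.4275

phase 1: p=-0.2120, T=0.283, ωT=0.841699, cosh=1.375641, sinh=0.944664; start (x,ẋ)=(-0.101100, 0.211200) → end (x,ẋ)=(0.007640, 0.602122)
phase 2: p=-0.0309, T=0.322, ωT=0.957692, cosh=1.494727, sinh=1.110950; start (x,ẋ)=(0.007640, 0.602122) → end (x,ẋ)=(0.251617, 1.027351)
phase 3: p=0.3741, T=0.444, ωT=1.320545, cosh=2.006226, sinh=1.739236; start (x,ẋ)=(0.251617, 1.027351) → end (x,ẋ)=(0.729139, 1.427511)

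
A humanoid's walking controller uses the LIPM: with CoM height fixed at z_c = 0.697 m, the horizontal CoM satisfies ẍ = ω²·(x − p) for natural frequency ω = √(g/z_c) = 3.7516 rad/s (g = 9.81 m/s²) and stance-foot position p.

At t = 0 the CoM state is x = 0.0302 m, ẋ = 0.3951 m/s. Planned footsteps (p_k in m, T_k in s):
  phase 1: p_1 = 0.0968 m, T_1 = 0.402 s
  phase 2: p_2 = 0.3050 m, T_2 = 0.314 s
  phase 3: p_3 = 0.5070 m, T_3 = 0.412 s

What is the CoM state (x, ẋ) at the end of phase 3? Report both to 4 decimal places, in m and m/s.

phase 1: p=0.0968, T=0.402, ωT=1.508143, cosh=2.369827, sinh=2.148506; start (x,ẋ)=(0.030200, 0.395100) → end (x,ẋ)=(0.165240, 0.399500)
phase 2: p=0.3050, T=0.314, ωT=1.178002, cosh=1.777886, sinh=1.469993; start (x,ẋ)=(0.165240, 0.399500) → end (x,ẋ)=(0.213058, -0.060488)
phase 3: p=0.5070, T=0.412, ωT=1.545659, cosh=2.452117, sinh=2.238946; start (x,ẋ)=(0.213058, -0.060488) → end (x,ẋ)=(-0.249878, -2.617324)

x = -0.2499, ẋ = -2.6173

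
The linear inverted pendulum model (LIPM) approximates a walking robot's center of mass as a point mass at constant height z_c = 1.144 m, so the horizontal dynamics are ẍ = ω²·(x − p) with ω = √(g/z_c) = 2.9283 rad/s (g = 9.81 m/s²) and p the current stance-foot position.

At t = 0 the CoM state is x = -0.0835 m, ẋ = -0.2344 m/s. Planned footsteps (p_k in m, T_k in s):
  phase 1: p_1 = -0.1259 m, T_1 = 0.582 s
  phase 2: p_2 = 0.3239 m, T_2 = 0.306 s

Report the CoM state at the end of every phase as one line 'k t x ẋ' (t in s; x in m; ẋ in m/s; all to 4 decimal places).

1 0.5820 -0.2182 -0.3356
2 0.8880 -0.5679 -2.1003

phase 1: p=-0.1259, T=0.582, ωT=1.704271, cosh=2.839640, sinh=2.657735; start (x,ẋ)=(-0.083500, -0.234400) → end (x,ẋ)=(-0.218241, -0.335627)
phase 2: p=0.3239, T=0.306, ωT=0.896060, cosh=1.429053, sinh=1.020878; start (x,ẋ)=(-0.218241, -0.335627) → end (x,ẋ)=(-0.567857, -2.100327)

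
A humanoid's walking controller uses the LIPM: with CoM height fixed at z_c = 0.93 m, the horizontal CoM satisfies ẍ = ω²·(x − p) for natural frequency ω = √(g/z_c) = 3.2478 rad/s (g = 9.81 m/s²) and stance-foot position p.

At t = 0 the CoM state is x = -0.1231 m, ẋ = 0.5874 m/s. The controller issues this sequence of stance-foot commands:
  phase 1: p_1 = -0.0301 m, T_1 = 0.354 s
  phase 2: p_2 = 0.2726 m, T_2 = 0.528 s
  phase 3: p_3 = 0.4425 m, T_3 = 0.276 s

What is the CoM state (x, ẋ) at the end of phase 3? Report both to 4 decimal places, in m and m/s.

phase 1: p=-0.0301, T=0.354, ωT=1.149721, cosh=1.737019, sinh=1.420294; start (x,ẋ)=(-0.123100, 0.587400) → end (x,ẋ)=(0.065233, 0.591332)
phase 2: p=0.2726, T=0.528, ωT=1.714838, cosh=2.867885, sinh=2.687892; start (x,ẋ)=(0.065233, 0.591332) → end (x,ẋ)=(0.167283, -0.114389)
phase 3: p=0.4425, T=0.276, ωT=0.896393, cosh=1.429393, sinh=1.021354; start (x,ẋ)=(0.167283, -0.114389) → end (x,ẋ)=(0.013134, -1.076444)

x = 0.0131, ẋ = -1.0764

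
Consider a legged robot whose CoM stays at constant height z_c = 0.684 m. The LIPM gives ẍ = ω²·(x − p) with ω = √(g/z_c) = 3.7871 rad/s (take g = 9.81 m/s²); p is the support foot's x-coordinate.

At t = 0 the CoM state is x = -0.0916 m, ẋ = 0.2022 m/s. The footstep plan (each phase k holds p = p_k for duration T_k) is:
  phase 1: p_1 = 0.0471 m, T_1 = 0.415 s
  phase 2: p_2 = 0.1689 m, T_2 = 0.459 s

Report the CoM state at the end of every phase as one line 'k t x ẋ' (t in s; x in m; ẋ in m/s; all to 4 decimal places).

1 0.4150 -0.1782 -0.7022
2 0.8740 -1.3597 -5.6812

phase 1: p=0.0471, T=0.415, ωT=1.571646, cosh=2.511136, sinh=2.303433; start (x,ẋ)=(-0.091600, 0.202200) → end (x,ẋ)=(-0.178210, -0.702174)
phase 2: p=0.1689, T=0.459, ωT=1.738279, cosh=2.931684, sinh=2.755862; start (x,ẋ)=(-0.178210, -0.702174) → end (x,ẋ)=(-1.359688, -5.681247)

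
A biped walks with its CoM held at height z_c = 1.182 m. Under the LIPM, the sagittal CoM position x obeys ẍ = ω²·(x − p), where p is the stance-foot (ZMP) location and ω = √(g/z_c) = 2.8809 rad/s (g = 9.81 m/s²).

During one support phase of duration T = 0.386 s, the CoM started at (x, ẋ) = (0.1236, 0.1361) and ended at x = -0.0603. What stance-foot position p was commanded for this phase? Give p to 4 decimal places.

p = 0.4857

ωT = 2.8809·0.386 = 1.112027; cosh(ωT) = 1.684704, sinh(ωT) = 1.355813
x(T) = p + (x₀−p)·cosh(ωT) + (ẋ₀/ω)·sinh(ωT) ⇒ p·(1 − cosh) = x(T) − x₀·cosh − (ẋ₀/ω)·sinh
numerator   = -0.0603 − (0.1236)·1.684704 − (0.1361/2.8809)·1.355813 = -0.332581
denominator = 1 − 1.684704 = -0.684704
p = -0.332581 / -0.684704 = 0.4857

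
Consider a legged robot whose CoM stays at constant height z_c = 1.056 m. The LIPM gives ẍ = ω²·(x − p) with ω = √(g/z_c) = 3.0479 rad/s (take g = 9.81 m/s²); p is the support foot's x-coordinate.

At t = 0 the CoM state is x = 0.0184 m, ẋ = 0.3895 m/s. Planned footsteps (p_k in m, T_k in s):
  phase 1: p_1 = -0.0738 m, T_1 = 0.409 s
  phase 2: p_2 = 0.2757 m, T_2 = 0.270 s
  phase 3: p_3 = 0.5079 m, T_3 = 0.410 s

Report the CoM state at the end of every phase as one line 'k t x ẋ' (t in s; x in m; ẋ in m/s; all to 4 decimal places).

1 0.4090 0.3037 1.1818
2 0.6790 0.6701 1.6835
3 1.0890 1.6985 3.9696

phase 1: p=-0.0738, T=0.409, ωT=1.246591, cosh=1.882974, sinh=1.595491; start (x,ẋ)=(0.018400, 0.389500) → end (x,ẋ)=(0.303703, 1.181777)
phase 2: p=0.2757, T=0.270, ωT=0.822933, cosh=1.358155, sinh=0.919014; start (x,ẋ)=(0.303703, 1.181777) → end (x,ẋ)=(0.670066, 1.683475)
phase 3: p=0.5079, T=0.410, ωT=1.249639, cosh=1.887846, sinh=1.601237; start (x,ẋ)=(0.670066, 1.683475) → end (x,ẋ)=(1.698470, 3.969575)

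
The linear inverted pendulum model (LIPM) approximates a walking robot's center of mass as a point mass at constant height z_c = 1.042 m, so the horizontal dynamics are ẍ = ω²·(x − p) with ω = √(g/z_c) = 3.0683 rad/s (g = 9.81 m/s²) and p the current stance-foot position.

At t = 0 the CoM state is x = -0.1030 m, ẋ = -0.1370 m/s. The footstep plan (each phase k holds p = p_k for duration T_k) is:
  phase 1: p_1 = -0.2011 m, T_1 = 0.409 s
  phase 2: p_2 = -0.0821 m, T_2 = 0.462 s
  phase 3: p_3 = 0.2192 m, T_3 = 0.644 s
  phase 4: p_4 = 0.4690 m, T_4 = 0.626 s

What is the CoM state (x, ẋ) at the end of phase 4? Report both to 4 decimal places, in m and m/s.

x = -0.8650, ẋ = -3.9608

phase 1: p=-0.2011, T=0.409, ωT=1.254935, cosh=1.896352, sinh=1.611257; start (x,ẋ)=(-0.103000, -0.137000) → end (x,ẋ)=(-0.087011, 0.225189)
phase 2: p=-0.0821, T=0.462, ωT=1.417555, cosh=2.184661, sinh=1.942355; start (x,ẋ)=(-0.087011, 0.225189) → end (x,ẋ)=(0.049725, 0.462694)
phase 3: p=0.2192, T=0.644, ωT=1.975985, cosh=3.676174, sinh=3.537549; start (x,ẋ)=(0.049725, 0.462694) → end (x,ẋ)=(0.129637, -0.138582)
phase 4: p=0.4690, T=0.626, ωT=1.920756, cosh=3.486306, sinh=3.339810; start (x,ẋ)=(0.129637, -0.138582) → end (x,ẋ)=(-0.864969, -3.960778)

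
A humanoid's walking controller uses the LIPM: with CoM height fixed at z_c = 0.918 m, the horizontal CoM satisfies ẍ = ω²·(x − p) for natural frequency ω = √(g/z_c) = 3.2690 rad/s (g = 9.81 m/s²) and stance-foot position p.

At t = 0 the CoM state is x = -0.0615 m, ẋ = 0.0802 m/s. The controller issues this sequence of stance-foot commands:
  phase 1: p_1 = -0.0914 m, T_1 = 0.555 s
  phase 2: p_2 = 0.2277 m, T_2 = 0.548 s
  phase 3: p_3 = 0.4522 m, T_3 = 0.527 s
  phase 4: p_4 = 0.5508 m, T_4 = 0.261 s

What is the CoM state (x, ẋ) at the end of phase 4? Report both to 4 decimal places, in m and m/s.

x = -0.4828, ẋ = -3.1725

phase 1: p=-0.0914, T=0.555, ωT=1.814295, cosh=3.149850, sinh=2.986898; start (x,ẋ)=(-0.061500, 0.080200) → end (x,ẋ)=(0.076060, 0.544567)
phase 2: p=0.2277, T=0.548, ωT=1.791412, cosh=3.082320, sinh=2.915595; start (x,ẋ)=(0.076060, 0.544567) → end (x,ẋ)=(0.245990, 0.233231)
phase 3: p=0.4522, T=0.527, ωT=1.722763, cosh=2.889276, sinh=2.710704; start (x,ẋ)=(0.245990, 0.233231) → end (x,ẋ)=(0.049803, -1.153413)
phase 4: p=0.5508, T=0.261, ωT=0.853209, cosh=1.386606, sinh=0.960561; start (x,ẋ)=(0.049803, -1.153413) → end (x,ẋ)=(-0.482804, -3.172498)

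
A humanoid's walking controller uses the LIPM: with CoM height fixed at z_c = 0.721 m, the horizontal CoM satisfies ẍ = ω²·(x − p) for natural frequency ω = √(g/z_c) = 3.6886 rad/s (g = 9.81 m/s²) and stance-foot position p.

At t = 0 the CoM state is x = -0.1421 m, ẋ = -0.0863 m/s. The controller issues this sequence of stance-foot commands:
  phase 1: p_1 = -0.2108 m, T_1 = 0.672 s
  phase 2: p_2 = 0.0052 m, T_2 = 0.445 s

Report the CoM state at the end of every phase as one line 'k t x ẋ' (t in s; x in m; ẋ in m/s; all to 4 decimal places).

phase 1: p=-0.2108, T=0.672, ωT=2.478739, cosh=6.005034, sinh=5.921185; start (x,ẋ)=(-0.142100, -0.086300) → end (x,ẋ)=(0.063211, 0.982234)
phase 2: p=0.0052, T=0.445, ωT=1.641427, cosh=2.678117, sinh=2.484414; start (x,ẋ)=(0.063211, 0.982234) → end (x,ẋ)=(0.822134, 3.162155)

1 0.6720 0.0632 0.9822
2 1.1170 0.8221 3.1622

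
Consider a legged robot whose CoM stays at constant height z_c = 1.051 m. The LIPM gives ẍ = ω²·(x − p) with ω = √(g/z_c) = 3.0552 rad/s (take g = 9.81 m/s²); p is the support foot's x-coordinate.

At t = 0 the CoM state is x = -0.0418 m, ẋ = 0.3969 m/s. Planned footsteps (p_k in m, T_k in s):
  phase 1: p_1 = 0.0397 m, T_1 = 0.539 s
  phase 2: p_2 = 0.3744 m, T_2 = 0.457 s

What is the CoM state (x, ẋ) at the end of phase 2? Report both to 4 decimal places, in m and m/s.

x = 0.1594, ẋ = -0.3730

phase 1: p=0.0397, T=0.539, ωT=1.646753, cosh=2.691387, sinh=2.498712; start (x,ẋ)=(-0.041800, 0.396900) → end (x,ẋ)=(0.144959, 0.446035)
phase 2: p=0.3744, T=0.457, ωT=1.396226, cosh=2.143728, sinh=1.896198; start (x,ẋ)=(0.144959, 0.446035) → end (x,ẋ)=(0.159371, -0.373036)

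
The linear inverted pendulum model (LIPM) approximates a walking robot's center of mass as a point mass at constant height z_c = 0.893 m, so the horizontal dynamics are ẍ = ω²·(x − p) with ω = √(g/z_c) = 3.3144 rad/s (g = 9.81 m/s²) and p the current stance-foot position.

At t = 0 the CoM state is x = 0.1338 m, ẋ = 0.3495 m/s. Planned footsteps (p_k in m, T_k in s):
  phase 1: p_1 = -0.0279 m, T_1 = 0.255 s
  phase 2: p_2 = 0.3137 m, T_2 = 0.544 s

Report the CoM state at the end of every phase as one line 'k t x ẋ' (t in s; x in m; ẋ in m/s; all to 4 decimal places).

phase 1: p=-0.0279, T=0.255, ωT=0.845172, cosh=1.378931, sinh=0.949447; start (x,ẋ)=(0.133800, 0.349500) → end (x,ẋ)=(0.295191, 0.990782)
phase 2: p=0.3137, T=0.544, ωT=1.803034, cosh=3.116413, sinh=2.951615; start (x,ẋ)=(0.295191, 0.990782) → end (x,ẋ)=(1.138353, 2.906618)

1 0.2550 0.2952 0.9908
2 0.7990 1.1384 2.9066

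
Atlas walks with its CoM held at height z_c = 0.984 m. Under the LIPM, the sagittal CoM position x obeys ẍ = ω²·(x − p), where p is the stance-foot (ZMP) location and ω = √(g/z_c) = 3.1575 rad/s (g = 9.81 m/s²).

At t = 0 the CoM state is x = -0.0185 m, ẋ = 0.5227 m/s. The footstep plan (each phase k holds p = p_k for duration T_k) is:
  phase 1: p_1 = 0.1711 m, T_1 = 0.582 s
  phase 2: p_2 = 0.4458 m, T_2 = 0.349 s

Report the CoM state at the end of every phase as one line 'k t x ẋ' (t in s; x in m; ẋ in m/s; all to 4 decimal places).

1 0.5820 0.0673 -0.1493
2 0.9310 -0.2501 -1.8499

phase 1: p=0.1711, T=0.582, ωT=1.837665, cosh=3.220521, sinh=3.061332; start (x,ẋ)=(-0.018500, 0.522700) → end (x,ẋ)=(0.067269, -0.149337)
phase 2: p=0.4458, T=0.349, ωT=1.101967, cosh=1.671150, sinh=1.338933; start (x,ẋ)=(0.067269, -0.149337) → end (x,ẋ)=(-0.250107, -1.849871)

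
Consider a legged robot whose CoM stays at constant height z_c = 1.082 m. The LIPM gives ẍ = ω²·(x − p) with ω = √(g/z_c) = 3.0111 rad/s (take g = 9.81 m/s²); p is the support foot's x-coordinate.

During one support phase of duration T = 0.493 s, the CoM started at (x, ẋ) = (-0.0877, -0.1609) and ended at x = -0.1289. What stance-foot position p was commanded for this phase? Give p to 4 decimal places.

p = -0.1412

ωT = 3.0111·0.493 = 1.484472; cosh(ωT) = 2.319629, sinh(ωT) = 2.093007
x(T) = p + (x₀−p)·cosh(ωT) + (ẋ₀/ω)·sinh(ωT) ⇒ p·(1 − cosh) = x(T) − x₀·cosh − (ẋ₀/ω)·sinh
numerator   = -0.1289 − (-0.0877)·2.319629 − (-0.1609/3.0111)·2.093007 = 0.186373
denominator = 1 − 2.319629 = -1.319629
p = 0.186373 / -1.319629 = -0.1412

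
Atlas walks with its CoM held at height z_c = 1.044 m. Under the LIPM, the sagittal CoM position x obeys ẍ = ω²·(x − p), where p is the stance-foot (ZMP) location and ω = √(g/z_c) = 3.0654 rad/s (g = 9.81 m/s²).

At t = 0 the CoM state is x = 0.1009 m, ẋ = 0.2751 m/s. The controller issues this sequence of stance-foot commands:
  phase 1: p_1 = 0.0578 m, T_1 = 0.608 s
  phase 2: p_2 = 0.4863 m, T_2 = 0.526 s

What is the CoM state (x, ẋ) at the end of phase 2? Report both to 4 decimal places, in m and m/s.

x = 1.5162, ẋ = 3.4234

phase 1: p=0.0578, T=0.608, ωT=1.863763, cosh=3.301522, sinh=3.146434; start (x,ẋ)=(0.100900, 0.275100) → end (x,ẋ)=(0.482468, 1.323952)
phase 2: p=0.4863, T=0.526, ωT=1.612400, cosh=2.607121, sinh=2.407713; start (x,ẋ)=(0.482468, 1.323952) → end (x,ẋ)=(1.516205, 3.423419)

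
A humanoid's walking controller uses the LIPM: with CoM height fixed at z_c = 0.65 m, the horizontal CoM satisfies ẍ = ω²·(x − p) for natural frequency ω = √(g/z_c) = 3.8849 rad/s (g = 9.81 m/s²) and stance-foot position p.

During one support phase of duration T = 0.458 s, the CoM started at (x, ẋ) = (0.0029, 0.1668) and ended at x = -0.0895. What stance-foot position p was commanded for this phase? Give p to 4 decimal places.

ωT = 3.8849·0.458 = 1.779284; cosh(ωT) = 3.047186, sinh(ωT) = 2.878427
x(T) = p + (x₀−p)·cosh(ωT) + (ẋ₀/ω)·sinh(ωT) ⇒ p·(1 − cosh) = x(T) − x₀·cosh − (ẋ₀/ω)·sinh
numerator   = -0.0895 − (0.0029)·3.047186 − (0.1668/3.8849)·2.878427 = -0.221923
denominator = 1 − 3.047186 = -2.047186
p = -0.221923 / -2.047186 = 0.1084

p = 0.1084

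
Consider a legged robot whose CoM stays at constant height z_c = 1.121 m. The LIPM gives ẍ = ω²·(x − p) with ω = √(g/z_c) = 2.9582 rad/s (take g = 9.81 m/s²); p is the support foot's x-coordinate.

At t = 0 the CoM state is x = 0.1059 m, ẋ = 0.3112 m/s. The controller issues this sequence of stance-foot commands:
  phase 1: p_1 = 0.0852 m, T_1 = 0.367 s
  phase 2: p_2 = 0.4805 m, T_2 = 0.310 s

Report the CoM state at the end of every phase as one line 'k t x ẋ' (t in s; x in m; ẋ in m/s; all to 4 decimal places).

phase 1: p=0.0852, T=0.367, ωT=1.085659, cosh=1.649535, sinh=1.311856; start (x,ẋ)=(0.105900, 0.311200) → end (x,ẋ)=(0.257352, 0.593667)
phase 2: p=0.4805, T=0.310, ωT=0.917042, cosh=1.450789, sinh=1.051090; start (x,ẋ)=(0.257352, 0.593667) → end (x,ẋ)=(0.367697, 0.167442)

1 0.3670 0.2574 0.5937
2 0.6770 0.3677 0.1674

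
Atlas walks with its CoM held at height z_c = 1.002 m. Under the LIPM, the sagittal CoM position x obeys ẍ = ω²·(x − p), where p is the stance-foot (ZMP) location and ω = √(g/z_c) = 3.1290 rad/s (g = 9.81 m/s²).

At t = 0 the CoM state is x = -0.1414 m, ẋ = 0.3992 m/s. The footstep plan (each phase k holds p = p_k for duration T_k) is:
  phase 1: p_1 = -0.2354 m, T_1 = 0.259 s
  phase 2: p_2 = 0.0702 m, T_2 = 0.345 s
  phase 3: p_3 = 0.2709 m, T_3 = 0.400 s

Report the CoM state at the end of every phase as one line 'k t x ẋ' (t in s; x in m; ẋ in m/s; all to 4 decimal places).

phase 1: p=-0.2354, T=0.259, ωT=0.810411, cosh=1.346754, sinh=0.902078; start (x,ẋ)=(-0.141400, 0.399200) → end (x,ẋ)=(0.006283, 0.802949)
phase 2: p=0.0702, T=0.345, ωT=1.079505, cosh=1.641493, sinh=1.301729; start (x,ẋ)=(0.006283, 0.802949) → end (x,ẋ)=(0.299324, 1.057692)
phase 3: p=0.2709, T=0.400, ωT=1.251600, cosh=1.890989, sinh=1.604943; start (x,ẋ)=(0.299324, 1.057692) → end (x,ẋ)=(0.867166, 2.142824)

1 0.2590 0.0063 0.8029
2 0.6040 0.2993 1.0577
3 1.0040 0.8672 2.1428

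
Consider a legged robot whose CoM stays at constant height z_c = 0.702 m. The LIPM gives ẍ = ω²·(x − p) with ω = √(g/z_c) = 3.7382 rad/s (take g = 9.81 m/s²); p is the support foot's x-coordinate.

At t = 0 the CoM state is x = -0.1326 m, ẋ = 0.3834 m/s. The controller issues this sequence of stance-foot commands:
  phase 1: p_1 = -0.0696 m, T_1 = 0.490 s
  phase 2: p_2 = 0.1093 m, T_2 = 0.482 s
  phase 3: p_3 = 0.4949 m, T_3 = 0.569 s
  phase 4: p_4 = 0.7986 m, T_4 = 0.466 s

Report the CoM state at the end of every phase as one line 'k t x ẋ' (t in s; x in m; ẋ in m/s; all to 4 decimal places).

phase 1: p=-0.0696, T=0.490, ωT=1.831718, cosh=3.202372, sinh=3.042234; start (x,ẋ)=(-0.132600, 0.383400) → end (x,ẋ)=(0.040670, 0.511323)
phase 2: p=0.1093, T=0.482, ωT=1.801812, cosh=3.112811, sinh=2.947811; start (x,ẋ)=(0.040670, 0.511323) → end (x,ẋ)=(0.298880, 0.835388)
phase 3: p=0.4949, T=0.569, ωT=2.127036, cosh=4.254575, sinh=4.135385; start (x,ẋ)=(0.298880, 0.835388) → end (x,ẋ)=(0.585067, 0.523971)
phase 4: p=0.7986, T=0.466, ωT=1.742001, cosh=2.941963, sinh=2.766793; start (x,ẋ)=(0.585067, 0.523971) → end (x,ẋ)=(0.558207, -0.667029)

1 0.4900 0.0407 0.5113
2 0.9720 0.2989 0.8354
3 1.5410 0.5851 0.5240
4 2.0070 0.5582 -0.6670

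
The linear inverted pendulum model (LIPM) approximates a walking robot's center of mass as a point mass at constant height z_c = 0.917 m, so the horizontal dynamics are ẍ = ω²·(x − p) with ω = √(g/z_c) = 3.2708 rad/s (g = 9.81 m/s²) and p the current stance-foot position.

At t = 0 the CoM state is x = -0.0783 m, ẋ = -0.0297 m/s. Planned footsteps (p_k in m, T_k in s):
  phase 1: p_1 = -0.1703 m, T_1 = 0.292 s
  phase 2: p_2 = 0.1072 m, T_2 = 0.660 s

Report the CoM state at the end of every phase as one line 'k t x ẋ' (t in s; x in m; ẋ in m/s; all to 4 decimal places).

phase 1: p=-0.1703, T=0.292, ωT=0.955074, cosh=1.491823, sinh=1.107039; start (x,ẋ)=(-0.078300, -0.029700) → end (x,ẋ)=(-0.043105, 0.288816)
phase 2: p=0.1072, T=0.660, ωT=2.158728, cosh=4.387793, sinh=4.272322; start (x,ẋ)=(-0.043105, 0.288816) → end (x,ẋ)=(-0.175054, -0.833078)

1 0.2920 -0.0431 0.2888
2 0.9520 -0.1751 -0.8331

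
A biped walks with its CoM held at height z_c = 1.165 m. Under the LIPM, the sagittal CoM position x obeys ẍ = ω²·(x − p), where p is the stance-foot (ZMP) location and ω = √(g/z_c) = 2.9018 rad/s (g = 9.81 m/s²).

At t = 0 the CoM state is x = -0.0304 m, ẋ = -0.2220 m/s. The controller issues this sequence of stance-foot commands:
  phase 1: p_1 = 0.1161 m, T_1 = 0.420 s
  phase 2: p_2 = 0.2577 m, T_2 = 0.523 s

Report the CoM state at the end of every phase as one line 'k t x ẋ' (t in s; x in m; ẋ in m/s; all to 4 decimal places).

1 0.4200 -0.2715 -1.0646
2 0.9430 -1.8037 -5.8784

phase 1: p=0.1161, T=0.420, ωT=1.218756, cosh=1.839287, sinh=1.543690; start (x,ẋ)=(-0.030400, -0.222000) → end (x,ẋ)=(-0.271454, -1.064565)
phase 2: p=0.2577, T=0.523, ωT=1.517641, cosh=2.390341, sinh=2.171113; start (x,ẋ)=(-0.271454, -1.064565) → end (x,ẋ)=(-1.803662, -5.878418)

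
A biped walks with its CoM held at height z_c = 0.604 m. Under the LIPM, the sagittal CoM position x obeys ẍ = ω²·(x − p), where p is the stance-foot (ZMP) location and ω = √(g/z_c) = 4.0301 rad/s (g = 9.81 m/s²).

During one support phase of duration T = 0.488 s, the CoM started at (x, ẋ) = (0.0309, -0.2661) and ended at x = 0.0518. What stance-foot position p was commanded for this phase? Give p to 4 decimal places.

p = -0.0645

ωT = 4.0301·0.488 = 1.966689; cosh(ωT) = 3.643446, sinh(ωT) = 3.503526
x(T) = p + (x₀−p)·cosh(ωT) + (ẋ₀/ω)·sinh(ωT) ⇒ p·(1 − cosh) = x(T) − x₀·cosh − (ẋ₀/ω)·sinh
numerator   = 0.0518 − (0.0309)·3.643446 − (-0.2661/4.0301)·3.503526 = 0.170549
denominator = 1 − 3.643446 = -2.643446
p = 0.170549 / -2.643446 = -0.0645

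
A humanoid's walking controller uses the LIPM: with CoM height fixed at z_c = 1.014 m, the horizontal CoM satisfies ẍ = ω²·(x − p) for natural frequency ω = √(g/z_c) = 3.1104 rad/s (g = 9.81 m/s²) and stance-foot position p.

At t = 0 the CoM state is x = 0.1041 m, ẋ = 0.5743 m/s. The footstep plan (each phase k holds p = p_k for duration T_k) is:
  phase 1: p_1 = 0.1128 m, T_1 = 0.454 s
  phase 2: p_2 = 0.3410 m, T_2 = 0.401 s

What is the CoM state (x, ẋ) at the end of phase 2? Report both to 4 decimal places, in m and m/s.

phase 1: p=0.1128, T=0.454, ωT=1.412122, cosh=2.174140, sinh=1.930514; start (x,ẋ)=(0.104100, 0.574300) → end (x,ẋ)=(0.450333, 1.196368)
phase 2: p=0.3410, T=0.401, ωT=1.247270, cosh=1.884058, sinh=1.596770; start (x,ẋ)=(0.450333, 1.196368) → end (x,ẋ)=(1.161162, 2.797038)

x = 1.1612, ẋ = 2.7970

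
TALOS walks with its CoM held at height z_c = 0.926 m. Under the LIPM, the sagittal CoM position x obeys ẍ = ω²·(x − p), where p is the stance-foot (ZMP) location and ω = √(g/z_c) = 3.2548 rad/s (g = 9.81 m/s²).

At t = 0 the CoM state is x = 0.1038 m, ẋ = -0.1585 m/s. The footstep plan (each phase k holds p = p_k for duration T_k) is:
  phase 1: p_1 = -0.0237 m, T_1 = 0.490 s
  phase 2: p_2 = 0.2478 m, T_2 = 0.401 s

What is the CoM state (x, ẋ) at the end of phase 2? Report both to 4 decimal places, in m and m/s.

phase 1: p=-0.0237, T=0.490, ωT=1.594852, cosh=2.565269, sinh=2.362331; start (x,ẋ)=(0.103800, -0.158500) → end (x,ẋ)=(0.188333, 0.573741)
phase 2: p=0.2478, T=0.401, ωT=1.305175, cosh=1.979729, sinh=1.708604; start (x,ẋ)=(0.188333, 0.573741) → end (x,ẋ)=(0.431256, 0.805145)

x = 0.4313, ẋ = 0.8051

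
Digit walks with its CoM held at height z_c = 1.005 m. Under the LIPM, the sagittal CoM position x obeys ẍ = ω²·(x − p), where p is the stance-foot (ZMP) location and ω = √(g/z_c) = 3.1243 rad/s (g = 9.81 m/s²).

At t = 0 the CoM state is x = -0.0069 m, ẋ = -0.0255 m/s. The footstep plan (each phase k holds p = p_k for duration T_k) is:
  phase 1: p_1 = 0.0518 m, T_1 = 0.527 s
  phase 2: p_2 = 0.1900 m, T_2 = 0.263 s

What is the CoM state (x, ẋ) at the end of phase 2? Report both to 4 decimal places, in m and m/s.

phase 1: p=0.0518, T=0.527, ωT=1.646506, cosh=2.690770, sinh=2.498048; start (x,ẋ)=(-0.006900, -0.025500) → end (x,ẋ)=(-0.126537, -0.526748)
phase 2: p=0.1900, T=0.263, ωT=0.821691, cosh=1.357015, sinh=0.917327; start (x,ẋ)=(-0.126537, -0.526748) → end (x,ẋ)=(-0.394204, -1.622001)

x = -0.3942, ẋ = -1.6220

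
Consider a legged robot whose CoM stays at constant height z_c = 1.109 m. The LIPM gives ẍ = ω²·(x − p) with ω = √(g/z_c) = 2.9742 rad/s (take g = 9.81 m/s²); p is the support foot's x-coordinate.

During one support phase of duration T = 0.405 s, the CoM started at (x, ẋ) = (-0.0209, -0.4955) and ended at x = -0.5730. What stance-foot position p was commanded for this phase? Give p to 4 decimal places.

ωT = 2.9742·0.405 = 1.204551; cosh(ωT) = 1.817544, sinh(ωT) = 1.517717
x(T) = p + (x₀−p)·cosh(ωT) + (ẋ₀/ω)·sinh(ωT) ⇒ p·(1 − cosh) = x(T) − x₀·cosh − (ẋ₀/ω)·sinh
numerator   = -0.5730 − (-0.0209)·1.817544 − (-0.4955/2.9742)·1.517717 = -0.282163
denominator = 1 − 1.817544 = -0.817544
p = -0.282163 / -0.817544 = 0.3451

p = 0.3451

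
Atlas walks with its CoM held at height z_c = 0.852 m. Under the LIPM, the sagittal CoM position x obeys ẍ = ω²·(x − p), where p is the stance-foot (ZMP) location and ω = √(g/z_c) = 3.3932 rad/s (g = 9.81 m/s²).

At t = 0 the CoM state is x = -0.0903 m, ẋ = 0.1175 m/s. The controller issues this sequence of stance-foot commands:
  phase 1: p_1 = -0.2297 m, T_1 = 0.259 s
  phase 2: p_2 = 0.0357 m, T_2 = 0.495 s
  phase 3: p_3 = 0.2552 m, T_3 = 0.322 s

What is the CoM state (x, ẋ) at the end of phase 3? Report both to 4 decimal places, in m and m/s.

phase 1: p=-0.2297, T=0.259, ωT=0.878839, cosh=1.411683, sinh=0.996418; start (x,ẋ)=(-0.090300, 0.117500) → end (x,ẋ)=(0.001593, 0.637191)
phase 2: p=0.0357, T=0.495, ωT=1.679634, cosh=2.775017, sinh=2.588575; start (x,ẋ)=(0.001593, 0.637191) → end (x,ẋ)=(0.427146, 1.468632)
phase 3: p=0.2552, T=0.322, ωT=1.092610, cosh=1.658694, sinh=1.323354; start (x,ẋ)=(0.427146, 1.468632) → end (x,ẋ)=(1.113176, 3.208120)

x = 1.1132, ẋ = 3.2081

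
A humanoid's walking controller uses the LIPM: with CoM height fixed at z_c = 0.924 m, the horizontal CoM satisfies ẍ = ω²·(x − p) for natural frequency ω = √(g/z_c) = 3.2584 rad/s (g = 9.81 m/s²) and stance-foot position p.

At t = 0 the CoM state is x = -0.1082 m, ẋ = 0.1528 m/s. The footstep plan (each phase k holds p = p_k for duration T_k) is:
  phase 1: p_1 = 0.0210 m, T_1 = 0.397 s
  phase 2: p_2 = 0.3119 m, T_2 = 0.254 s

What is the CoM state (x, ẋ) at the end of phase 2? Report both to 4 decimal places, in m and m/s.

x = -0.4383, ẋ = -1.9613

phase 1: p=0.0210, T=0.397, ωT=1.293585, cosh=1.960059, sinh=1.685773; start (x,ẋ)=(-0.108200, 0.152800) → end (x,ẋ)=(-0.153187, -0.410189)
phase 2: p=0.3119, T=0.254, ωT=0.827634, cosh=1.362490, sinh=0.925408; start (x,ẋ)=(-0.153187, -0.410189) → end (x,ẋ)=(-0.438273, -1.961277)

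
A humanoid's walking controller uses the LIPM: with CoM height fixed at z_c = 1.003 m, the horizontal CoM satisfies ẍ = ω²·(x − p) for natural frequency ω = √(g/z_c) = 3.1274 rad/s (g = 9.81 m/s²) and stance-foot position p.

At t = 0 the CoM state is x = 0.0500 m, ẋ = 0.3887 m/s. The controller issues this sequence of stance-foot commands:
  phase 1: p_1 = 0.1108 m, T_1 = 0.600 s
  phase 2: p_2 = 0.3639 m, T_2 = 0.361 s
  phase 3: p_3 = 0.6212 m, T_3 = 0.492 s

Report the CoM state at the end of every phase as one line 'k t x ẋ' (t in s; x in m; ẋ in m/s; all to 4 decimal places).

1 0.6000 0.3039 0.6926
2 0.9610 0.5681 0.9233
3 1.4530 1.1478 1.8807

phase 1: p=0.1108, T=0.600, ωT=1.876440, cosh=3.341675, sinh=3.188541; start (x,ẋ)=(0.050000, 0.388700) → end (x,ẋ)=(0.303925, 0.692621)
phase 2: p=0.3639, T=0.361, ωT=1.128991, cosh=1.707948, sinh=1.384588; start (x,ẋ)=(0.303925, 0.692621) → end (x,ẋ)=(0.568109, 0.923260)
phase 3: p=0.6212, T=0.492, ωT=1.538681, cosh=2.436552, sinh=2.221888; start (x,ẋ)=(0.568109, 0.923260) → end (x,ẋ)=(1.147780, 1.880658)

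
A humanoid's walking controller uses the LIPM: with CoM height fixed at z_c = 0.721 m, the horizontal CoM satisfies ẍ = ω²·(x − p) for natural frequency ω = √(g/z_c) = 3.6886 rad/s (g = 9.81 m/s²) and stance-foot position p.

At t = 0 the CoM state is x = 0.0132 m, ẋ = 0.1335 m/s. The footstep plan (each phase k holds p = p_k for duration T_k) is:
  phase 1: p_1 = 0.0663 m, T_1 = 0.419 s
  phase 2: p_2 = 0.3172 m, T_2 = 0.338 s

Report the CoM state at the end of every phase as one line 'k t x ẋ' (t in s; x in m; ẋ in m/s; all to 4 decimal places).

phase 1: p=0.0663, T=0.419, ωT=1.545523, cosh=2.451813, sinh=2.238613; start (x,ẋ)=(0.013200, 0.133500) → end (x,ẋ)=(0.017130, -0.111148)
phase 2: p=0.3172, T=0.338, ωT=1.246747, cosh=1.883222, sinh=1.595784; start (x,ẋ)=(0.017130, -0.111148) → end (x,ẋ)=(-0.295984, -1.975592)

1 0.4190 0.0171 -0.1111
2 0.7570 -0.2960 -1.9756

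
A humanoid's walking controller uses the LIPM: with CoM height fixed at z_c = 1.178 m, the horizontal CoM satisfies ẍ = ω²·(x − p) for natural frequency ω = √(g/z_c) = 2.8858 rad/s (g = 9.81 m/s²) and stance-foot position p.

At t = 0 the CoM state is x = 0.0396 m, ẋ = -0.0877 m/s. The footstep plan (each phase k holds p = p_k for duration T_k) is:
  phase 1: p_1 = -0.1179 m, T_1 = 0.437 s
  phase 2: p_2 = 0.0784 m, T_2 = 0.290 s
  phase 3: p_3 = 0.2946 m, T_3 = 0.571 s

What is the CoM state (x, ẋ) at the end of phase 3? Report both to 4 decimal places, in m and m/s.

phase 1: p=-0.1179, T=0.437, ωT=1.261095, cosh=1.906313, sinh=1.622969; start (x,ẋ)=(0.039600, -0.087700) → end (x,ẋ)=(0.133022, 0.570478)
phase 2: p=0.0784, T=0.290, ωT=0.836882, cosh=1.371107, sinh=0.938049; start (x,ẋ)=(0.133022, 0.570478) → end (x,ẋ)=(0.338730, 0.930049)
phase 3: p=0.2946, T=0.571, ωT=1.647792, cosh=2.693984, sinh=2.501510; start (x,ẋ)=(0.338730, 0.930049) → end (x,ẋ)=(1.219684, 2.824108)

x = 1.2197, ẋ = 2.8241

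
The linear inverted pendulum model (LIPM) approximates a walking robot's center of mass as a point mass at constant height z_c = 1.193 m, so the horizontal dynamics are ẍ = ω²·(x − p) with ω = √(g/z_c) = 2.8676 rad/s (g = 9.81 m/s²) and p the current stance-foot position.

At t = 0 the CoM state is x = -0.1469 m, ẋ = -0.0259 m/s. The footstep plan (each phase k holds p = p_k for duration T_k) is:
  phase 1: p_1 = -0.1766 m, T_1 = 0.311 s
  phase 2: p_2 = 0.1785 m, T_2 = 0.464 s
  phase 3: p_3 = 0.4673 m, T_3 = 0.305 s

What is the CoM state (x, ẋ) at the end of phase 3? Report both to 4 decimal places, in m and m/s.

x = -1.3399, ẋ = -4.7297

phase 1: p=-0.1766, T=0.311, ωT=0.891824, cosh=1.424741, sinh=1.014833; start (x,ẋ)=(-0.146900, -0.025900) → end (x,ẋ)=(-0.143451, 0.049530)
phase 2: p=0.1785, T=0.464, ωT=1.330566, cosh=2.023757, sinh=1.759429; start (x,ẋ)=(-0.143451, 0.049530) → end (x,ẋ)=(-0.442661, -1.524115)
phase 3: p=0.4673, T=0.305, ωT=0.874618, cosh=1.407490, sinh=0.990469; start (x,ẋ)=(-0.442661, -1.524115) → end (x,ẋ)=(-1.339891, -4.729711)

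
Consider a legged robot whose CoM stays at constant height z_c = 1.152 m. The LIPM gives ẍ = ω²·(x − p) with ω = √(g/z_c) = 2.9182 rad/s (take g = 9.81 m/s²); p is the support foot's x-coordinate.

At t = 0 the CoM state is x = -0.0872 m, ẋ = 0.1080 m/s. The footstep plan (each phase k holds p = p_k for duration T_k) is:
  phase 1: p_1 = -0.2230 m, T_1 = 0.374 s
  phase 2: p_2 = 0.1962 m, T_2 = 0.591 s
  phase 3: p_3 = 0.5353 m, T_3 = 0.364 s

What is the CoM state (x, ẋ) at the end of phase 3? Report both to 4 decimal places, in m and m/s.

x = 0.7494, ẋ = 1.0362

phase 1: p=-0.2230, T=0.374, ωT=1.091407, cosh=1.657103, sinh=1.321359; start (x,ẋ)=(-0.087200, 0.108000) → end (x,ẋ)=(0.050937, 0.702610)
phase 2: p=0.1962, T=0.591, ωT=1.724656, cosh=2.894413, sinh=2.716179; start (x,ẋ)=(0.050937, 0.702610) → end (x,ẋ)=(0.429718, 0.882238)
phase 3: p=0.5353, T=0.364, ωT=1.062225, cosh=1.619243, sinh=1.273557; start (x,ẋ)=(0.429718, 0.882238) → end (x,ẋ)=(0.749363, 1.036164)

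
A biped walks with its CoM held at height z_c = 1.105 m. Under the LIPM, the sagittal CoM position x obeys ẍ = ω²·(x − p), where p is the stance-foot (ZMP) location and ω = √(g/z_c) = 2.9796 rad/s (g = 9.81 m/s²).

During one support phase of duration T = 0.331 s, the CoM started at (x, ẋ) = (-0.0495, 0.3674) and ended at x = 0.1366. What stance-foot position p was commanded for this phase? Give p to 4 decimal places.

ωT = 2.9796·0.331 = 0.986248; cosh(ωT) = 1.527064, sinh(ωT) = 1.154091
x(T) = p + (x₀−p)·cosh(ωT) + (ẋ₀/ω)·sinh(ωT) ⇒ p·(1 − cosh) = x(T) − x₀·cosh − (ẋ₀/ω)·sinh
numerator   = 0.1366 − (-0.0495)·1.527064 − (0.3674/2.9796)·1.154091 = 0.069884
denominator = 1 − 1.527064 = -0.527064
p = 0.069884 / -0.527064 = -0.1326

p = -0.1326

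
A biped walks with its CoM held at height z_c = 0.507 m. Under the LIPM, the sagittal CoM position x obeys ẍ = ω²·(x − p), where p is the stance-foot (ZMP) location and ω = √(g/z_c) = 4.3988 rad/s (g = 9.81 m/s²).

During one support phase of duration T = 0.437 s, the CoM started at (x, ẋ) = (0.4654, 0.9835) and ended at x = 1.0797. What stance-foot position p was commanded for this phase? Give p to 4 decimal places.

p = 0.5190

ωT = 4.3988·0.437 = 1.922276; cosh(ωT) = 3.491386, sinh(ωT) = 3.345112
x(T) = p + (x₀−p)·cosh(ωT) + (ẋ₀/ω)·sinh(ωT) ⇒ p·(1 − cosh) = x(T) − x₀·cosh − (ẋ₀/ω)·sinh
numerator   = 1.0797 − (0.4654)·3.491386 − (0.9835/4.3988)·3.345112 = -1.293104
denominator = 1 − 3.491386 = -2.491386
p = -1.293104 / -2.491386 = 0.5190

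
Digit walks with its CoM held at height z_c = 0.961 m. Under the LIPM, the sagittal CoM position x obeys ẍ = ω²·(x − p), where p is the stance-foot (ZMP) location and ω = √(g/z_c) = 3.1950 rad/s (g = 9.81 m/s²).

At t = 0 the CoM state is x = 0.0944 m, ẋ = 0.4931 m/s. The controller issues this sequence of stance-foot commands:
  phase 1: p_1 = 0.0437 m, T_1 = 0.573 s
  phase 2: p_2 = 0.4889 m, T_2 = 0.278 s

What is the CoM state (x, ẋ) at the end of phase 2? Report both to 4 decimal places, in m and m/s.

phase 1: p=0.0437, T=0.573, ωT=1.830735, cosh=3.199383, sinh=3.039087; start (x,ẋ)=(0.094400, 0.493100) → end (x,ẋ)=(0.674946, 2.069907)
phase 2: p=0.4889, T=0.278, ωT=0.888210, cosh=1.421083, sinh=1.009692; start (x,ẋ)=(0.674946, 2.069907) → end (x,ẋ)=(1.407424, 3.541687)

x = 1.4074, ẋ = 3.5417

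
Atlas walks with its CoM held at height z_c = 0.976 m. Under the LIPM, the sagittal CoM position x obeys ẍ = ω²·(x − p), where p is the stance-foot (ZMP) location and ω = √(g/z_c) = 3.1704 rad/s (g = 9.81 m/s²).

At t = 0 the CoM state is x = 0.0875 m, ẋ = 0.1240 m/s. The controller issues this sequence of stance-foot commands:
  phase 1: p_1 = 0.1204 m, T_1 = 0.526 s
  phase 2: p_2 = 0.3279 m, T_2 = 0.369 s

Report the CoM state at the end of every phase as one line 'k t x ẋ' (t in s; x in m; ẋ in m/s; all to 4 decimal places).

phase 1: p=0.1204, T=0.526, ωT=1.667630, cosh=2.744144, sinh=2.555451; start (x,ẋ)=(0.087500, 0.124000) → end (x,ẋ)=(0.130066, 0.073725)
phase 2: p=0.3279, T=0.369, ωT=1.169878, cosh=1.766002, sinh=1.455597; start (x,ẋ)=(0.130066, 0.073725) → end (x,ẋ)=(0.012373, -0.782772)

1 0.5260 0.1301 0.0737
2 0.8950 0.0124 -0.7828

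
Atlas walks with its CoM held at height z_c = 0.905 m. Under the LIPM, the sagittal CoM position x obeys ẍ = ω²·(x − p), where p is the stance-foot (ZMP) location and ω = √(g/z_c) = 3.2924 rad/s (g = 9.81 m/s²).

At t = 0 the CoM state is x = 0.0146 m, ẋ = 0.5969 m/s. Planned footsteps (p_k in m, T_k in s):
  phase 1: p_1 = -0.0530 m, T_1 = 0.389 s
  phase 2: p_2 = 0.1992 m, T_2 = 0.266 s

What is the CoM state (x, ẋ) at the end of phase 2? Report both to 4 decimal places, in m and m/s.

phase 1: p=-0.0530, T=0.389, ωT=1.280744, cosh=1.938573, sinh=1.660742; start (x,ẋ)=(0.014600, 0.596900) → end (x,ẋ)=(0.379134, 1.526759)
phase 2: p=0.1992, T=0.266, ωT=0.875778, cosh=1.408640, sinh=0.992103; start (x,ẋ)=(0.379134, 1.526759) → end (x,ẋ)=(0.912723, 2.738391)

x = 0.9127, ẋ = 2.7384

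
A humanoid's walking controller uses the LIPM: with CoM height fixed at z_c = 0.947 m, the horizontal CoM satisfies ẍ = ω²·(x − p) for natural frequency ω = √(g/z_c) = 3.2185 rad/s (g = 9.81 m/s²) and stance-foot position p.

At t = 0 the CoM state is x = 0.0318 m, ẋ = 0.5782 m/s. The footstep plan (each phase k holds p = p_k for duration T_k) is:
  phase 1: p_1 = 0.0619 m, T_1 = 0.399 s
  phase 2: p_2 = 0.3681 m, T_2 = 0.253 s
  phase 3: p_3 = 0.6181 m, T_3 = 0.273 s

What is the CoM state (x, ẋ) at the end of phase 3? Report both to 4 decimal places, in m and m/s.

phase 1: p=0.0619, T=0.399, ωT=1.284182, cosh=1.944294, sinh=1.667417; start (x,ẋ)=(0.031800, 0.578200) → end (x,ẋ)=(0.302926, 0.962657)
phase 2: p=0.3681, T=0.253, ωT=0.814281, cosh=1.350254, sinh=0.907296; start (x,ẋ)=(0.302926, 0.962657) → end (x,ẋ)=(0.551472, 1.109516)
phase 3: p=0.6181, T=0.273, ωT=0.878651, cosh=1.411496, sinh=0.996153; start (x,ẋ)=(0.551472, 1.109516) → end (x,ẋ)=(0.867460, 1.352460)

x = 0.8675, ẋ = 1.3525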